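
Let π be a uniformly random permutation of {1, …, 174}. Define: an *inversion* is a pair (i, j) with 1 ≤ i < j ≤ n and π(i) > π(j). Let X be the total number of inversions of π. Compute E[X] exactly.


Write X = Σ X_I over the C(174, 2) = 15051 pairs i < j, with X_I the indicator of one inversion.
There are 15051 indicators.
For each fixed pair i < j, the values π(i) and π(j) are two distinct elements of {1, …, 174} in uniformly random order; by symmetry P[π(i) > π(j)] = 1/2.
By linearity: E[X] = 15051 · (1/2) = C(174, 2) · (1/2) = 15051/2 = 15051/2 ≈ 7525.5000.

E[X] = 15051/2 = 7525.5000.


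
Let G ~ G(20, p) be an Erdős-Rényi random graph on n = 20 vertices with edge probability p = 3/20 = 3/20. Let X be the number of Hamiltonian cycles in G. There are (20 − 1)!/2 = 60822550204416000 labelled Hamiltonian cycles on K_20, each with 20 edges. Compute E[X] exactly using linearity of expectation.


K_20 has (20 − 1)!/2 = 60822550204416000 labelled Hamiltonian cycles.
For each such Hamiltonian cycle H, let X_H = 1 if all 20 edges of H are present in G. Then P[X_H = 1] = p^{20} = (3/20)^{20} = 3486784401/104857600000000000000000000.
Summing the indicators: E[X] = Σ_H E[X_H] = 60822550204416000 · p^{20} = 60822550204416000 · 3486784401/104857600000000000000000000 = 51776152168407487821/25600000000000000000.
Numerically: E[X] ≈ 2.023.

E[X] = 60822550204416000 · (3/20)^{20} = 51776152168407487821/25600000000000000000 ≈ 2.023.


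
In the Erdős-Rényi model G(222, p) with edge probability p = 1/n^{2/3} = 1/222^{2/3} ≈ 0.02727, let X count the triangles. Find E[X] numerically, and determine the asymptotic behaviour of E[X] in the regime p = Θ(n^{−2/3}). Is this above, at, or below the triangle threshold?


Number of potential triangles: C(222, 3) = 1798940.
Each occurs with probability p³ ≈ (0.02727)³ ≈ 2.029056e-05.
By linearity: E[X] = C(222, 3)·p³ ≈ 1798940 · 2.029056e-05 ≈ 36.5015.
Since α = 2/3 < 1, p = c/n^{2/3} ≫ 1/n is above the triangle threshold p ~ 1/n. Asymptotically E[X] ~ (c³/6)·n^{3(1−α)} = (1³/6)·n^{1} → ∞; triangles are abundant w.h.p.

E[X] ≈ 36.5015; in regime p = Θ(1/n^{2/3}) E[X] diverges (above the triangle threshold p ~ 1/n).


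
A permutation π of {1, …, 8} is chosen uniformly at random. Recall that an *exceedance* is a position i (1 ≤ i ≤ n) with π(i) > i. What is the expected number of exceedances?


Write X = Σ_{i=1}^{8} X_i, where X_i = 1_{π(i) > i}.
For each fixed i, π(i) is uniform over {1, …, 8} (marginal of a uniform permutation), so P[π(i) > i] = (n − i)/n. Summing: Σ_{i=1}^{8} (n − i)/n = (0 + 1 + … + 7)/8 = 8(8 − 1)/(2·8) = (8 − 1)/2.
Hence E[X] = Σ_{i=1}^{8} (8 − i)/8 = 7/2 ≈ 3.500000.

E[X] = 7/2 = 3.500000.


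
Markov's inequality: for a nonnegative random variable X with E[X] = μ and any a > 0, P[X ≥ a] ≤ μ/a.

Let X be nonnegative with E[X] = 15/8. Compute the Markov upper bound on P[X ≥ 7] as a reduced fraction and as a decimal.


μ = E[X] = 15/8, a = 7.
Markov: P[X ≥ 7] ≤ μ/a = (15/8)/7 = 15/56.
Numerically: ≈ 0.268.
(Since a = 7 > μ = 1.875, the bound 15/56 is < 1 and informative.)

P[X ≥ 7] ≤ 15/56 ≈ 0.268.


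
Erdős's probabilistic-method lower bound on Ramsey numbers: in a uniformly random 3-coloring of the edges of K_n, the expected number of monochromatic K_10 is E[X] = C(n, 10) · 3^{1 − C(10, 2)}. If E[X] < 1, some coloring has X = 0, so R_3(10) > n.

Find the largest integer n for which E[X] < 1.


We need C(n, 10) · 3^{1 − 45} < 1, i.e. C(n, 10) < 3^{45 − 1} = 984770902183611232881.
Check values of n near the boundary:
  n = 567: C(567, 10) = 873787071273467749398; 873787071273467749398 < 984770902183611232881? YES
  n = 568: C(568, 10) = 889446337783744949208; 889446337783744949208 < 984770902183611232881? YES
  n = 569: C(569, 10) = 905357721286137524328; 905357721286137524328 < 984770902183611232881? YES
  n = 570: C(570, 10) = 921524823451961408691; 921524823451961408691 < 984770902183611232881? YES
  n = 571: C(571, 10) = 937951290893172842001; 937951290893172842001 < 984770902183611232881? YES
  n = 572: C(572, 10) = 954640815642161682606; 954640815642161682606 < 984770902183611232881? YES
  n = 573: C(573, 10) = 971597135635805762226; 971597135635805762226 < 984770902183611232881? YES
  n = 574: C(574, 10) = 988824035203816502691; 988824035203816502691 < 984770902183611232881? NO
The largest n with C(n, 10) < 984770902183611232881 is n = 573 (where E[X] = 35985079097622435638/36472996377170786403 ≈ 0.986623). Hence R_3(10) > 573, i.e. R_3(10) ≥ 574.

Largest n = 573; hence R_3(10) > 573.


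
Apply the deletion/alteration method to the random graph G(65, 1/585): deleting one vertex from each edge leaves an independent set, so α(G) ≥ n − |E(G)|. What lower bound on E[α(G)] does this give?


E[|E(G)|] = C(65, 2)·p = 2080 · (1/585) = 32/9.
E[α(G)] ≥ n − E[|E(G)|] = 65 − 32/9 = 553/9.
Numerically: ≈ 61.444.
(This is only a lower bound; the true E[α(G)] may be larger.)

E[α(G)] ≥ 553/9 ≈ 61.444.


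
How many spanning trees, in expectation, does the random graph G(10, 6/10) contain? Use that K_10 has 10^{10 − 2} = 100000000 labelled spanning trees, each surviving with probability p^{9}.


K_10 has 10^{10 − 2} = 100000000 labelled spanning trees.
For each such spanning tree H, let X_H = 1 if all 9 edges of H are present in G. Then P[X_H = 1] = p^{9} = (3/5)^{9} = 19683/1953125.
Summing the indicators: E[X] = Σ_H E[X_H] = 100000000 · p^{9} = 100000000 · 19683/1953125 = 5038848/5.
Numerically: E[X] ≈ 1.00777e+06.

E[X] = 100000000 · (3/5)^{9} = 5038848/5 ≈ 1.00777e+06.


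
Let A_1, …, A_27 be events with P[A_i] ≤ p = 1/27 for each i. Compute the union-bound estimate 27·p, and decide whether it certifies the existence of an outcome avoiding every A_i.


Union bound: P[∪_{i=1}^{27} A_i] ≤ Σ_i P[A_i] ≤ 27·p = 27·(1/27) = 1.
Numerically: 1 ≈ 1.000000.
Is 1 < 1? NO.
Since the bound 1 is ≥ 1, the union bound is uninformative here; it does NOT by itself certify existence.

27·p = 1 ≈ 1.000000; existence NOT certified by the union bound.


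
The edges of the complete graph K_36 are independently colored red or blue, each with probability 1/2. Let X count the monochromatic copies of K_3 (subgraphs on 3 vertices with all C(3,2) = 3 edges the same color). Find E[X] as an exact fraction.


Let X = Σ_S X_S over the C(36, 3) = 7140 subsets S of size 3, where X_S = 1 if the K_3 on S is monochromatic.
For a fixed S, the K_3 on S has C(3, 2) = 3 edges. P[all 3 edges red] = (1/2)^3, and likewise for blue, so P[monochromatic] = 2·(1/2)^3 = 2^{1 − 3} = 1/4.
By linearity of expectation: E[X] = C(36, 3) · 2^{1 − 3} = 7140 · 1/4 = 1785.
Numerically: E[X] ≈ 1785.000000.

E[X] = C(36,3)·2^(1−C(3,2)) = 1785 ≈ 1785.000000.


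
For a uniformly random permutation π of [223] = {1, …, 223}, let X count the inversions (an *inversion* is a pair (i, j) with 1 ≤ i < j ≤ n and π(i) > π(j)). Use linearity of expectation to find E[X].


Write X = Σ X_I over the C(223, 2) = 24753 pairs i < j, with X_I the indicator of one inversion.
There are 24753 indicators.
For each fixed pair i < j, the values π(i) and π(j) are two distinct elements of {1, …, 223} in uniformly random order; by symmetry P[π(i) > π(j)] = 1/2.
By linearity: E[X] = 24753 · (1/2) = C(223, 2) · (1/2) = 24753/2 = 24753/2 ≈ 12376.5000.

E[X] = 24753/2 = 12376.5000.


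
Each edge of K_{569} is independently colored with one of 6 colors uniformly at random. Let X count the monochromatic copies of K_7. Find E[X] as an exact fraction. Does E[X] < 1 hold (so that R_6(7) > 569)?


E[X] = C(569, 7) · 6^{1 − 21} = 3692032389858348 · 6^{−20} = 3692032389858348/3656158440062976.
As a reduced fraction: E[X] = 34185485091281/33853318889472 ≈ 1.0098119.
Is E[X] < 1? NO.
Since E[X] ≥ 1, the first-moment bound is inconclusive at n = 569; it does NOT by itself certify R_6(7) > 569.

E[X] = 34185485091281/33853318889472 ≈ 1.0098119; E[X] ≥ 1; first-moment method inconclusive here.


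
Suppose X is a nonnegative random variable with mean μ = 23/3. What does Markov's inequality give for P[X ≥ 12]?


μ = E[X] = 23/3, a = 12.
Markov: P[X ≥ 12] ≤ μ/a = (23/3)/12 = 23/36.
Numerically: ≈ 0.639.
(Since a = 12 > μ = 7.667, the bound 23/36 is < 1 and informative.)

P[X ≥ 12] ≤ 23/36 ≈ 0.639.


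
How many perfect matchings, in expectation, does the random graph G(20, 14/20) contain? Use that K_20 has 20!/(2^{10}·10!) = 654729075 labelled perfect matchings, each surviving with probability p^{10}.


K_20 has 20!/(2^{10}·10!) = 654729075 labelled perfect matchings.
For each such perfect matching H, let X_H = 1 if all 10 edges of H are present in G. Then P[X_H = 1] = p^{10} = (7/10)^{10} = 282475249/10000000000.
Summing the indicators: E[X] = Σ_H E[X_H] = 654729075 · p^{10} = 654729075 · 282475249/10000000000 = 7397790339526587/400000000.
Numerically: E[X] ≈ 1.85e+07.

E[X] = 654729075 · (7/10)^{10} = 7397790339526587/400000000 ≈ 1.85e+07.


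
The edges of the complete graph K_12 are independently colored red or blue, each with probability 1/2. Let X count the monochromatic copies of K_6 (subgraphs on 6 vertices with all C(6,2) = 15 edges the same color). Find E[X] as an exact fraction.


Let X = Σ_S X_S over the C(12, 6) = 924 subsets S of size 6, where X_S = 1 if the K_6 on S is monochromatic.
For a fixed S, the K_6 on S has C(6, 2) = 15 edges. P[all 15 edges red] = (1/2)^15, and likewise for blue, so P[monochromatic] = 2·(1/2)^15 = 2^{1 − 15} = 1/16384.
By linearity of expectation: E[X] = C(12, 6) · 2^{1 − 15} = 924 · 1/16384 = 231/4096.
Numerically: E[X] ≈ 0.056396.

E[X] = C(12,6)·2^(1−C(6,2)) = 231/4096 ≈ 0.056396.


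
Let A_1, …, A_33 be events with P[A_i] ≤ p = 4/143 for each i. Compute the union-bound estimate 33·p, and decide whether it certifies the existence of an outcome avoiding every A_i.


Union bound: P[∪_{i=1}^{33} A_i] ≤ Σ_i P[A_i] ≤ 33·p = 33·(4/143) = 12/13.
Numerically: 12/13 ≈ 0.9231.
Is 12/13 < 1? YES.
Since P[∪ A_i] ≤ 12/13 < 1, the complement has P[∩ A_i^c] ≥ 1 − 12/13 = 1/13 > 0, so some outcome avoids every A_i.

33·p = 12/13 ≈ 0.9231; existence CERTIFIED by the union bound.


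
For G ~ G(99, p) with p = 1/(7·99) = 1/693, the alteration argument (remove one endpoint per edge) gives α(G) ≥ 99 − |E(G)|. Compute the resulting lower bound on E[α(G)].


E[|E(G)|] = C(99, 2)·p = 4851 · (1/693) = 7.
E[α(G)] ≥ n − E[|E(G)|] = 99 − 7 = 92.
Numerically: ≈ 92.0000.
(This is only a lower bound; the true E[α(G)] may be larger.)

E[α(G)] ≥ 92 ≈ 92.0000.


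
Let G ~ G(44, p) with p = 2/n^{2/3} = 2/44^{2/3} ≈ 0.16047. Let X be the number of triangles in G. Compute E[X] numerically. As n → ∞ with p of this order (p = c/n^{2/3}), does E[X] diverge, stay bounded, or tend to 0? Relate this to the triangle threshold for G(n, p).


Number of potential triangles: C(44, 3) = 13244.
Each occurs with probability p³ ≈ (0.16047)³ ≈ 4.13223140e-03.
By linearity: E[X] = C(44, 3)·p³ ≈ 13244 · 4.13223140e-03 ≈ 54.727273.
Since α = 2/3 < 1, p = c/n^{2/3} ≫ 1/n is above the triangle threshold p ~ 1/n. Asymptotically E[X] ~ (c³/6)·n^{3(1−α)} = (2³/6)·n^{1} → ∞; triangles are abundant w.h.p.

E[X] ≈ 54.727273; in regime p = Θ(1/n^{2/3}) E[X] diverges (above the triangle threshold p ~ 1/n).


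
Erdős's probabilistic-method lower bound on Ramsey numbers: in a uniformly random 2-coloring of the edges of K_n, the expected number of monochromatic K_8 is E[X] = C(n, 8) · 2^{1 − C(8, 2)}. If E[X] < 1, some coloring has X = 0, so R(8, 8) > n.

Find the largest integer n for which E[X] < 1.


We need C(n, 8) · 2^{1 − 28} < 1, i.e. C(n, 8) < 2^{28 − 1} = 134217728.
Check values of n near the boundary:
  n = 38: C(38, 8) = 48903492; 48903492 < 134217728? YES
  n = 39: C(39, 8) = 61523748; 61523748 < 134217728? YES
  n = 40: C(40, 8) = 76904685; 76904685 < 134217728? YES
  n = 41: C(41, 8) = 95548245; 95548245 < 134217728? YES
  n = 42: C(42, 8) = 118030185; 118030185 < 134217728? YES
  n = 43: C(43, 8) = 145008513; 145008513 < 134217728? NO
The largest n with C(n, 8) < 134217728 is n = 42 (where E[X] = 118030185/134217728 ≈ 0.879393). Hence R(8, 8) > 42, i.e. R(8, 8) ≥ 43.

Largest n = 42; hence R(8, 8) > 42.


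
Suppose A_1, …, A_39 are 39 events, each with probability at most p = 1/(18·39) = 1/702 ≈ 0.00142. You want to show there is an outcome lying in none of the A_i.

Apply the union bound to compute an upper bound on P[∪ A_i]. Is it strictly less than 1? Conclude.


Union bound: P[∪_{i=1}^{39} A_i] ≤ Σ_i P[A_i] ≤ 39·p = 39·(1/702) = 1/18.
Numerically: 1/18 ≈ 0.05556.
Is 1/18 < 1? YES.
Since P[∪ A_i] ≤ 1/18 < 1, the complement has P[∩ A_i^c] ≥ 1 − 1/18 = 17/18 > 0, so some outcome avoids every A_i.

39·p = 1/18 ≈ 0.05556; existence CERTIFIED by the union bound.


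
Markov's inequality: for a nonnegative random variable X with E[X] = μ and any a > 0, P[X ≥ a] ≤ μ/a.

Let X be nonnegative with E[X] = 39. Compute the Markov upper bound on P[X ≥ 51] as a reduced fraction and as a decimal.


μ = E[X] = 39, a = 51.
Markov: P[X ≥ 51] ≤ μ/a = (39)/51 = 13/17.
Numerically: ≈ 0.7647.
(Since a = 51 > μ = 39.0000, the bound 13/17 is < 1 and informative.)

P[X ≥ 51] ≤ 13/17 ≈ 0.7647.


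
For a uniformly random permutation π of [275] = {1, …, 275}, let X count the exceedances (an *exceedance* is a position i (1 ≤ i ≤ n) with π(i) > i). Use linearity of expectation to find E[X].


Write X = Σ_{i=1}^{275} X_i, where X_i = 1_{π(i) > i}.
For each fixed i, π(i) is uniform over {1, …, 275} (marginal of a uniform permutation), so P[π(i) > i] = (n − i)/n. Summing: Σ_{i=1}^{275} (n − i)/n = (0 + 1 + … + 274)/275 = 275(275 − 1)/(2·275) = (275 − 1)/2.
Hence E[X] = Σ_{i=1}^{275} (275 − i)/275 = 137 ≈ 137.00000.

E[X] = 137 = 137.00000.


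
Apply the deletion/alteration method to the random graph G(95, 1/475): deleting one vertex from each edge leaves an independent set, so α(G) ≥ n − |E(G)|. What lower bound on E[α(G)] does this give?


E[|E(G)|] = C(95, 2)·p = 4465 · (1/475) = 47/5.
E[α(G)] ≥ n − E[|E(G)|] = 95 − 47/5 = 428/5.
Numerically: ≈ 85.60000.
(This is only a lower bound; the true E[α(G)] may be larger.)

E[α(G)] ≥ 428/5 ≈ 85.60000.


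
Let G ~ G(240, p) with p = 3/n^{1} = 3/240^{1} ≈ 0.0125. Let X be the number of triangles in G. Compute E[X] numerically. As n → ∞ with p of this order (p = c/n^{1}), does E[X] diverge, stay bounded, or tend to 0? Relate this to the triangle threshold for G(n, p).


Number of potential triangles: C(240, 3) = 2275280.
Each occurs with probability p³ ≈ (0.0125)³ ≈ 1.95313e-06.
By linearity: E[X] = C(240, 3)·p³ ≈ 2275280 · 1.95313e-06 ≈ 4.444.
Here α = 1, so p = 3/n is exactly at the triangle threshold p ~ 1/n. Asymptotically E[X] → c³/6 = 3³/6 = 9/2 ≈ 4.500, a bounded constant. In this regime the triangle count is asymptotically Poisson(c³/6).

E[X] ≈ 4.444; in regime p = Θ(1/n^{1}) E[X] stays bounded (at the triangle threshold p ~ 1/n).


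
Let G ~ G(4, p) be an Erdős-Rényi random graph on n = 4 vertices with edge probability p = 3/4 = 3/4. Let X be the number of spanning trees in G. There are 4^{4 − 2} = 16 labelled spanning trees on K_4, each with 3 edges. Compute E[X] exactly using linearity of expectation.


K_4 has 4^{4 − 2} = 16 labelled spanning trees.
For each such spanning tree H, let X_H = 1 if all 3 edges of H are present in G. Then P[X_H = 1] = p^{3} = (3/4)^{3} = 27/64.
By linearity of expectation: E[X] = Σ_H E[X_H] = 16 · p^{3} = 16 · 27/64 = 27/4.
Numerically: E[X] ≈ 6.75.

E[X] = 16 · (3/4)^{3} = 27/4 ≈ 6.75.


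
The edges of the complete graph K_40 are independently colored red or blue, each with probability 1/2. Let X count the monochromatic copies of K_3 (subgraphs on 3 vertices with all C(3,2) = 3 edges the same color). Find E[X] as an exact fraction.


Let X = Σ_S X_S over the C(40, 3) = 9880 subsets S of size 3, where X_S = 1 if the K_3 on S is monochromatic.
For a fixed S, the K_3 on S has C(3, 2) = 3 edges. P[all 3 edges red] = (1/2)^3, and likewise for blue, so P[monochromatic] = 2·(1/2)^3 = 2^{1 − 3} = 1/4.
By linearity of expectation: E[X] = C(40, 3) · 2^{1 − 3} = 9880 · 1/4 = 2470.
Numerically: E[X] ≈ 2470.0000.

E[X] = C(40,3)·2^(1−C(3,2)) = 2470 ≈ 2470.0000.


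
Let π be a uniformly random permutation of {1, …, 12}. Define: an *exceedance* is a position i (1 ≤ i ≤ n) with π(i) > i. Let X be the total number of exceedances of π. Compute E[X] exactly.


Write X = Σ_{i=1}^{12} X_i, where X_i = 1_{π(i) > i}.
For each fixed i, π(i) is uniform over {1, …, 12} (marginal of a uniform permutation), so P[π(i) > i] = (n − i)/n. Summing: Σ_{i=1}^{12} (n − i)/n = (0 + 1 + … + 11)/12 = 12(12 − 1)/(2·12) = (12 − 1)/2.
Hence E[X] = Σ_{i=1}^{12} (12 − i)/12 = 11/2 ≈ 5.50000.

E[X] = 11/2 = 5.50000.


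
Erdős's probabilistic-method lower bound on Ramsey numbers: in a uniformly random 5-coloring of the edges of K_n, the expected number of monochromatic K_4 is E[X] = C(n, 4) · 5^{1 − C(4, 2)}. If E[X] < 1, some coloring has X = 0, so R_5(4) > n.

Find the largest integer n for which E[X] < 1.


We need C(n, 4) · 5^{1 − 6} < 1, i.e. C(n, 4) < 5^{6 − 1} = 3125.
Check values of n near the boundary:
  n = 17: C(17, 4) = 2380; 2380 < 3125? YES
  n = 18: C(18, 4) = 3060; 3060 < 3125? YES
  n = 19: C(19, 4) = 3876; 3876 < 3125? NO
  n = 20: C(20, 4) = 4845; 4845 < 3125? NO
  n = 21: C(21, 4) = 5985; 5985 < 3125? NO
The largest n with C(n, 4) < 3125 is n = 18 (where E[X] = 612/625 ≈ 0.979). Hence R_5(4) > 18, i.e. R_5(4) ≥ 19.

Largest n = 18; hence R_5(4) > 18.


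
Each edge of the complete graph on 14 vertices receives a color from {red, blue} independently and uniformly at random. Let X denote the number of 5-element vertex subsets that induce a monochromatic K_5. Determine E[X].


Let X = Σ_S X_S over the C(14, 5) = 2002 subsets S of size 5, where X_S = 1 if the K_5 on S is monochromatic.
For a fixed S, the K_5 on S has C(5, 2) = 10 edges. P[all 10 edges red] = (1/2)^10, and likewise for blue, so P[monochromatic] = 2·(1/2)^10 = 2^{1 − 10} = 1/512.
Summing: E[X] = C(14, 5) · 2^{1 − 10} = 2002 · 1/512 = 1001/256.
Numerically: E[X] ≈ 3.910.

E[X] = C(14,5)·2^(1−C(5,2)) = 1001/256 ≈ 3.910.


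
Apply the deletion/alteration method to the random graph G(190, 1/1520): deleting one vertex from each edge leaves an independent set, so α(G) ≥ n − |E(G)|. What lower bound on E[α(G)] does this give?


E[|E(G)|] = C(190, 2)·p = 17955 · (1/1520) = 189/16.
E[α(G)] ≥ n − E[|E(G)|] = 190 − 189/16 = 2851/16.
Numerically: ≈ 178.188.
(This is only a lower bound; the true E[α(G)] may be larger.)

E[α(G)] ≥ 2851/16 ≈ 178.188.


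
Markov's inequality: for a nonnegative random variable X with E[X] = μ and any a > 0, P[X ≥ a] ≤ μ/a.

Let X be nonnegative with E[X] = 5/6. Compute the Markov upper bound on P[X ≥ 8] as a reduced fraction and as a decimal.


μ = E[X] = 5/6, a = 8.
Markov: P[X ≥ 8] ≤ μ/a = (5/6)/8 = 5/48.
Numerically: ≈ 0.10417.
(Since a = 8 > μ = 0.83333, the bound 5/48 is < 1 and informative.)

P[X ≥ 8] ≤ 5/48 ≈ 0.10417.


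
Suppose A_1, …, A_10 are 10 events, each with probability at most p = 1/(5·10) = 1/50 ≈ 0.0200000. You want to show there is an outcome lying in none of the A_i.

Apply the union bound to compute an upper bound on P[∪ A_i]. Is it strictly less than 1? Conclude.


Union bound: P[∪_{i=1}^{10} A_i] ≤ Σ_i P[A_i] ≤ 10·p = 10·(1/50) = 1/5.
Numerically: 1/5 ≈ 0.2000000.
Is 1/5 < 1? YES.
Since P[∪ A_i] ≤ 1/5 < 1, the complement has P[∩ A_i^c] ≥ 1 − 1/5 = 4/5 > 0, so some outcome avoids every A_i.

10·p = 1/5 ≈ 0.2000000; existence CERTIFIED by the union bound.


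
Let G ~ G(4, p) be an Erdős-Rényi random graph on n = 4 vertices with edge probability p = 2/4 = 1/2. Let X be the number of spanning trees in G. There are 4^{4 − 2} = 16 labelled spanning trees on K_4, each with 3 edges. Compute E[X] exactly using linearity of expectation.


K_4 has 4^{4 − 2} = 16 labelled spanning trees.
For each such spanning tree H, let X_H = 1 if all 3 edges of H are present in G. Then P[X_H = 1] = p^{3} = (1/2)^{3} = 1/8.
Summing the indicators: E[X] = Σ_H E[X_H] = 16 · p^{3} = 16 · 1/8 = 2.
Numerically: E[X] ≈ 2.

E[X] = 16 · (1/2)^{3} = 2 ≈ 2.


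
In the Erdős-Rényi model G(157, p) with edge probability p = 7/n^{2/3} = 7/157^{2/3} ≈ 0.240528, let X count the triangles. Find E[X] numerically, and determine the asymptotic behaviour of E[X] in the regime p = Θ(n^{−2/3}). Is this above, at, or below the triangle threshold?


Number of potential triangles: C(157, 3) = 632710.
Each occurs with probability p³ ≈ (0.240528)³ ≈ 1.39153718e-02.
By linearity: E[X] = C(157, 3)·p³ ≈ 632710 · 1.39153718e-02 ≈ 8804.394904.
Since α = 2/3 < 1, p = c/n^{2/3} ≫ 1/n is above the triangle threshold p ~ 1/n. Asymptotically E[X] ~ (c³/6)·n^{3(1−α)} = (7³/6)·n^{1} → ∞; triangles are abundant w.h.p.

E[X] ≈ 8804.394904; in regime p = Θ(1/n^{2/3}) E[X] diverges (above the triangle threshold p ~ 1/n).


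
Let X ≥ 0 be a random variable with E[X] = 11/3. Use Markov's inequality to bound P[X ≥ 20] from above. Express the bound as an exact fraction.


μ = E[X] = 11/3, a = 20.
Markov: P[X ≥ 20] ≤ μ/a = (11/3)/20 = 11/60.
Numerically: ≈ 0.18333.
(Since a = 20 > μ = 3.66667, the bound 11/60 is < 1 and informative.)

P[X ≥ 20] ≤ 11/60 ≈ 0.18333.


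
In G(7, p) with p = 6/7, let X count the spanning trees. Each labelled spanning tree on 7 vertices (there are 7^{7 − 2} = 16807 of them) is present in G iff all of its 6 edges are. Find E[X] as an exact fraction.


K_7 has 7^{7 − 2} = 16807 labelled spanning trees.
For each such spanning tree H, let X_H = 1 if all 6 edges of H are present in G. Then P[X_H = 1] = p^{6} = (6/7)^{6} = 46656/117649.
By linearity of expectation: E[X] = Σ_H E[X_H] = 16807 · p^{6} = 16807 · 46656/117649 = 46656/7.
Numerically: E[X] ≈ 6665.

E[X] = 16807 · (6/7)^{6} = 46656/7 ≈ 6665.


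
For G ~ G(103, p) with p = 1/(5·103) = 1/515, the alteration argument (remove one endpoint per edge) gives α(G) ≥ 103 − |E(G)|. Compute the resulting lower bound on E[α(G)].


E[|E(G)|] = C(103, 2)·p = 5253 · (1/515) = 51/5.
E[α(G)] ≥ n − E[|E(G)|] = 103 − 51/5 = 464/5.
Numerically: ≈ 92.8000.
(This is only a lower bound; the true E[α(G)] may be larger.)

E[α(G)] ≥ 464/5 ≈ 92.8000.


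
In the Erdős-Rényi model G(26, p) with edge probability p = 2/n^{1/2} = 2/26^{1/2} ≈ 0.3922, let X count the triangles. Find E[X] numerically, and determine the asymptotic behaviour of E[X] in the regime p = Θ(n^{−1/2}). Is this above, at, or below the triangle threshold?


Number of potential triangles: C(26, 3) = 2600.
Each occurs with probability p³ ≈ (0.3922)³ ≈ 6.034343e-02.
By linearity: E[X] = C(26, 3)·p³ ≈ 2600 · 6.034343e-02 ≈ 156.8929.
Since α = 1/2 < 1, p = c/n^{1/2} ≫ 1/n is above the triangle threshold p ~ 1/n. Asymptotically E[X] ~ (c³/6)·n^{3(1−α)} = (2³/6)·n^{1.5} → ∞; triangles are abundant w.h.p.

E[X] ≈ 156.8929; in regime p = Θ(1/n^{1/2}) E[X] diverges (above the triangle threshold p ~ 1/n).


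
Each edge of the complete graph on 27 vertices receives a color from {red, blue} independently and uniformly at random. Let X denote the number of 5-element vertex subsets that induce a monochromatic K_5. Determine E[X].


Let X = Σ_S X_S over the C(27, 5) = 80730 subsets S of size 5, where X_S = 1 if the K_5 on S is monochromatic.
For a fixed S, the K_5 on S has C(5, 2) = 10 edges. P[all 10 edges red] = (1/2)^10, and likewise for blue, so P[monochromatic] = 2·(1/2)^10 = 2^{1 − 10} = 1/512.
By linearity of expectation: E[X] = C(27, 5) · 2^{1 − 10} = 80730 · 1/512 = 40365/256.
Numerically: E[X] ≈ 157.675781.

E[X] = C(27,5)·2^(1−C(5,2)) = 40365/256 ≈ 157.675781.


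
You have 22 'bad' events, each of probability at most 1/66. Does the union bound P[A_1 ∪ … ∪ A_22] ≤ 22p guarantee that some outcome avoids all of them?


Union bound: P[∪_{i=1}^{22} A_i] ≤ Σ_i P[A_i] ≤ 22·p = 22·(1/66) = 1/3.
Numerically: 1/3 ≈ 0.333333.
Is 1/3 < 1? YES.
Since P[∪ A_i] ≤ 1/3 < 1, the complement has P[∩ A_i^c] ≥ 1 − 1/3 = 2/3 > 0, so some outcome avoids every A_i.

22·p = 1/3 ≈ 0.333333; existence CERTIFIED by the union bound.


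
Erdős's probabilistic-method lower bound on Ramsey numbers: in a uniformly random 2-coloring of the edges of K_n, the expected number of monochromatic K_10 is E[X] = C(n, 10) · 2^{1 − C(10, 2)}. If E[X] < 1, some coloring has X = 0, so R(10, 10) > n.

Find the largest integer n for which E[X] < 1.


We need C(n, 10) · 2^{1 − 45} < 1, i.e. C(n, 10) < 2^{45 − 1} = 17592186044416.
Check values of n near the boundary:
  n = 97: C(97, 10) = 12576469727536; 12576469727536 < 17592186044416? YES
  n = 98: C(98, 10) = 14005614014756; 14005614014756 < 17592186044416? YES
  n = 99: C(99, 10) = 15579278510796; 15579278510796 < 17592186044416? YES
  n = 100: C(100, 10) = 17310309456440; 17310309456440 < 17592186044416? YES
  n = 101: C(101, 10) = 19212541264840; 19212541264840 < 17592186044416? NO
  n = 102: C(102, 10) = 21300860967540; 21300860967540 < 17592186044416? NO
  n = 103: C(103, 10) = 23591276125340; 23591276125340 < 17592186044416? NO
The largest n with C(n, 10) < 17592186044416 is n = 100 (where E[X] = 2163788682055/2199023255552 ≈ 0.9840). Hence R(10, 10) > 100, i.e. R(10, 10) ≥ 101.

Largest n = 100; hence R(10, 10) > 100.


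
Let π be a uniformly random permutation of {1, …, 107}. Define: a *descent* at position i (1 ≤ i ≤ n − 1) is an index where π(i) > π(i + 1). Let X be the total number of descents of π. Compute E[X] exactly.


Write X = Σ X_I over i = 1, …, 106, with X_I the indicator of one descent.
There are 106 indicators.
For each fixed i, the pair (π(i), π(i+1)) is a uniformly random ordered pair of distinct values from {1, …, 107}; by symmetry P[π(i) > π(i+1)] = 1/2.
By linearity: E[X] = 106 · (1/2) = (107 − 1) · (1/2) = 53 ≈ 53.000.

E[X] = 53 = 53.000.


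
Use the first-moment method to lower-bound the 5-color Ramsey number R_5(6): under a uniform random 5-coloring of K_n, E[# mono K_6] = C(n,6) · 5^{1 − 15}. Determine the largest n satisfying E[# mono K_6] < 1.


We need C(n, 6) · 5^{1 − 15} < 1, i.e. C(n, 6) < 5^{15 − 1} = 6103515625.
Check values of n near the boundary:
  n = 127: C(127, 6) = 5169379425; 5169379425 < 6103515625? YES
  n = 128: C(128, 6) = 5423611200; 5423611200 < 6103515625? YES
  n = 129: C(129, 6) = 5688177600; 5688177600 < 6103515625? YES
  n = 130: C(130, 6) = 5963412000; 5963412000 < 6103515625? YES
  n = 131: C(131, 6) = 6249655776; 6249655776 < 6103515625? NO
  n = 132: C(132, 6) = 6547258432; 6547258432 < 6103515625? NO
  n = 133: C(133, 6) = 6856577728; 6856577728 < 6103515625? NO
The largest n with C(n, 6) < 6103515625 is n = 130 (where E[X] = 47707296/48828125 ≈ 0.9770454). Hence R_5(6) > 130, i.e. R_5(6) ≥ 131.

Largest n = 130; hence R_5(6) > 130.


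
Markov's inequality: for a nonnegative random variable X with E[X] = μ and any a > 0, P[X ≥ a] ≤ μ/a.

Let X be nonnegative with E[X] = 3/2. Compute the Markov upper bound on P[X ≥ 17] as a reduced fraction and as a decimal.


μ = E[X] = 3/2, a = 17.
Markov: P[X ≥ 17] ≤ μ/a = (3/2)/17 = 3/34.
Numerically: ≈ 0.088235.
(Since a = 17 > μ = 1.500000, the bound 3/34 is < 1 and informative.)

P[X ≥ 17] ≤ 3/34 ≈ 0.088235.


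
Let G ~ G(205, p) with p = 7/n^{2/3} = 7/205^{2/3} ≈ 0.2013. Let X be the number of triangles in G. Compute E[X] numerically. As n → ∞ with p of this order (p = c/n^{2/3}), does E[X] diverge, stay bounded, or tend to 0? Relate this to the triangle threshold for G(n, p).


Number of potential triangles: C(205, 3) = 1414910.
Each occurs with probability p³ ≈ (0.2013)³ ≈ 8.161808e-03.
By linearity: E[X] = C(205, 3)·p³ ≈ 1414910 · 8.161808e-03 ≈ 11548.2244.
Since α = 2/3 < 1, p = c/n^{2/3} ≫ 1/n is above the triangle threshold p ~ 1/n. Asymptotically E[X] ~ (c³/6)·n^{3(1−α)} = (7³/6)·n^{1} → ∞; triangles are abundant w.h.p.

E[X] ≈ 11548.2244; in regime p = Θ(1/n^{2/3}) E[X] diverges (above the triangle threshold p ~ 1/n).


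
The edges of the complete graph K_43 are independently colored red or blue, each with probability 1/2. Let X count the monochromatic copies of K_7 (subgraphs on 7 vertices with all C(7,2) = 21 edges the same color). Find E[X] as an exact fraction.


Let X = Σ_S X_S over the C(43, 7) = 32224114 subsets S of size 7, where X_S = 1 if the K_7 on S is monochromatic.
For a fixed S, the K_7 on S has C(7, 2) = 21 edges. P[all 21 edges red] = (1/2)^21, and likewise for blue, so P[monochromatic] = 2·(1/2)^21 = 2^{1 − 21} = 1/1048576.
By linearity: E[X] = C(43, 7) · 2^{1 − 21} = 32224114 · 1/1048576 = 16112057/524288.
Numerically: E[X] ≈ 30.731310.

E[X] = C(43,7)·2^(1−C(7,2)) = 16112057/524288 ≈ 30.731310.


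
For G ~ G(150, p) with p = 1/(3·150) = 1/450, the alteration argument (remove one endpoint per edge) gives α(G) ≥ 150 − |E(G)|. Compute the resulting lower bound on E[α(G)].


E[|E(G)|] = C(150, 2)·p = 11175 · (1/450) = 149/6.
E[α(G)] ≥ n − E[|E(G)|] = 150 − 149/6 = 751/6.
Numerically: ≈ 125.16667.
(This is only a lower bound; the true E[α(G)] may be larger.)

E[α(G)] ≥ 751/6 ≈ 125.16667.


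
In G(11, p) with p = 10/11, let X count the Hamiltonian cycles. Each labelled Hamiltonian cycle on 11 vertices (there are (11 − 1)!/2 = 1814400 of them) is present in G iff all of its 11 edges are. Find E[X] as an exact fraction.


K_11 has (11 − 1)!/2 = 1814400 labelled Hamiltonian cycles.
For each such Hamiltonian cycle H, let X_H = 1 if all 11 edges of H are present in G. Then P[X_H = 1] = p^{11} = (10/11)^{11} = 100000000000/285311670611.
Summing the indicators: E[X] = Σ_H E[X_H] = 1814400 · p^{11} = 1814400 · 100000000000/285311670611 = 181440000000000000/285311670611.
Numerically: E[X] ≈ 635936.

E[X] = 1814400 · (10/11)^{11} = 181440000000000000/285311670611 ≈ 635936.


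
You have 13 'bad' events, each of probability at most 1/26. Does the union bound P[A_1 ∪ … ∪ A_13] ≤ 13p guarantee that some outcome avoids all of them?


Union bound: P[∪_{i=1}^{13} A_i] ≤ Σ_i P[A_i] ≤ 13·p = 13·(1/26) = 1/2.
Numerically: 1/2 ≈ 0.5000.
Is 1/2 < 1? YES.
Since P[∪ A_i] ≤ 1/2 < 1, the complement has P[∩ A_i^c] ≥ 1 − 1/2 = 1/2 > 0, so some outcome avoids every A_i.

13·p = 1/2 ≈ 0.5000; existence CERTIFIED by the union bound.


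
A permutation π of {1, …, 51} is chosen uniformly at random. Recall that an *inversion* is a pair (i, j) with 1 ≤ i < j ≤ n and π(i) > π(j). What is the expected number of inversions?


Write X = Σ X_I over the C(51, 2) = 1275 pairs i < j, with X_I the indicator of one inversion.
There are 1275 indicators.
For each fixed pair i < j, the values π(i) and π(j) are two distinct elements of {1, …, 51} in uniformly random order; by symmetry P[π(i) > π(j)] = 1/2.
By linearity: E[X] = 1275 · (1/2) = C(51, 2) · (1/2) = 1275/2 = 1275/2 ≈ 637.5000.

E[X] = 1275/2 = 637.5000.


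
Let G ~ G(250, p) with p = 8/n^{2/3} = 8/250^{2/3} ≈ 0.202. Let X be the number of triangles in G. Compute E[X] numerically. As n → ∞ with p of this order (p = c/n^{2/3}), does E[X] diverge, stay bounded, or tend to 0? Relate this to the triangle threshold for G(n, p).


Number of potential triangles: C(250, 3) = 2573000.
Each occurs with probability p³ ≈ (0.202)³ ≈ 8.19200e-03.
By linearity: E[X] = C(250, 3)·p³ ≈ 2573000 · 8.19200e-03 ≈ 21078.016.
Since α = 2/3 < 1, p = c/n^{2/3} ≫ 1/n is above the triangle threshold p ~ 1/n. Asymptotically E[X] ~ (c³/6)·n^{3(1−α)} = (8³/6)·n^{1} → ∞; triangles are abundant w.h.p.

E[X] ≈ 21078.016; in regime p = Θ(1/n^{2/3}) E[X] diverges (above the triangle threshold p ~ 1/n).


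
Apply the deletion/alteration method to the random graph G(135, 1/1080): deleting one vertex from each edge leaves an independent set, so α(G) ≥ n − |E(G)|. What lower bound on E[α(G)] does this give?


E[|E(G)|] = C(135, 2)·p = 9045 · (1/1080) = 67/8.
E[α(G)] ≥ n − E[|E(G)|] = 135 − 67/8 = 1013/8.
Numerically: ≈ 126.62500.
(This is only a lower bound; the true E[α(G)] may be larger.)

E[α(G)] ≥ 1013/8 ≈ 126.62500.


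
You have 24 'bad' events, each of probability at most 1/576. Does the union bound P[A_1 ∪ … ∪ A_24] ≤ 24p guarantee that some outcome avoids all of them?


Union bound: P[∪_{i=1}^{24} A_i] ≤ Σ_i P[A_i] ≤ 24·p = 24·(1/576) = 1/24.
Numerically: 1/24 ≈ 0.0416667.
Is 1/24 < 1? YES.
Since P[∪ A_i] ≤ 1/24 < 1, the complement has P[∩ A_i^c] ≥ 1 − 1/24 = 23/24 > 0, so some outcome avoids every A_i.

24·p = 1/24 ≈ 0.0416667; existence CERTIFIED by the union bound.


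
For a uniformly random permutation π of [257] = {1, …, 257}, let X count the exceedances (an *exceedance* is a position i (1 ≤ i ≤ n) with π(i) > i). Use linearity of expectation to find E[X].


Write X = Σ_{i=1}^{257} X_i, where X_i = 1_{π(i) > i}.
For each fixed i, π(i) is uniform over {1, …, 257} (marginal of a uniform permutation), so P[π(i) > i] = (n − i)/n. Summing: Σ_{i=1}^{257} (n − i)/n = (0 + 1 + … + 256)/257 = 257(257 − 1)/(2·257) = (257 − 1)/2.
Hence E[X] = Σ_{i=1}^{257} (257 − i)/257 = 128 ≈ 128.00000.

E[X] = 128 = 128.00000.


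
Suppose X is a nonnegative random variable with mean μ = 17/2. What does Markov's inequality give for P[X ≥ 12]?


μ = E[X] = 17/2, a = 12.
Markov: P[X ≥ 12] ≤ μ/a = (17/2)/12 = 17/24.
Numerically: ≈ 0.70833.
(Since a = 12 > μ = 8.50000, the bound 17/24 is < 1 and informative.)

P[X ≥ 12] ≤ 17/24 ≈ 0.70833.


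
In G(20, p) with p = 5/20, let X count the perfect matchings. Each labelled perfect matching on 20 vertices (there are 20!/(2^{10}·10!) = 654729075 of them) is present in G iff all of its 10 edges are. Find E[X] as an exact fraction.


K_20 has 20!/(2^{10}·10!) = 654729075 labelled perfect matchings.
For each such perfect matching H, let X_H = 1 if all 10 edges of H are present in G. Then P[X_H = 1] = p^{10} = (1/4)^{10} = 1/1048576.
Summing the indicators: E[X] = Σ_H E[X_H] = 654729075 · p^{10} = 654729075 · 1/1048576 = 654729075/1048576.
Numerically: E[X] ≈ 624.

E[X] = 654729075 · (1/4)^{10} = 654729075/1048576 ≈ 624.


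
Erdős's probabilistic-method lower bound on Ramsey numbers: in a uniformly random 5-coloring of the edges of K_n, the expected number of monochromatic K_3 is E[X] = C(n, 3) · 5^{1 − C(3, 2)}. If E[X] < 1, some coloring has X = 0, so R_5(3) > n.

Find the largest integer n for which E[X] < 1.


We need C(n, 3) · 5^{1 − 3} < 1, i.e. C(n, 3) < 5^{3 − 1} = 25.
Check values of n near the boundary:
  n = 3: C(3, 3) = 1; 1 < 25? YES
  n = 4: C(4, 3) = 4; 4 < 25? YES
  n = 5: C(5, 3) = 10; 10 < 25? YES
  n = 6: C(6, 3) = 20; 20 < 25? YES
  n = 7: C(7, 3) = 35; 35 < 25? NO
  n = 8: C(8, 3) = 56; 56 < 25? NO
The largest n with C(n, 3) < 25 is n = 6 (where E[X] = 4/5 ≈ 0.80000). Hence R_5(3) > 6, i.e. R_5(3) ≥ 7.

Largest n = 6; hence R_5(3) > 6.


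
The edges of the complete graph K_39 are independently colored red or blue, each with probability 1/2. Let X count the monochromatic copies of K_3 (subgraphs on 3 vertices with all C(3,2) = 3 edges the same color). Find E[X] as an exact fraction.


Let X = Σ_S X_S over the C(39, 3) = 9139 subsets S of size 3, where X_S = 1 if the K_3 on S is monochromatic.
For a fixed S, the K_3 on S has C(3, 2) = 3 edges. P[all 3 edges red] = (1/2)^3, and likewise for blue, so P[monochromatic] = 2·(1/2)^3 = 2^{1 − 3} = 1/4.
By linearity: E[X] = C(39, 3) · 2^{1 − 3} = 9139 · 1/4 = 9139/4.
Numerically: E[X] ≈ 2284.75000.

E[X] = C(39,3)·2^(1−C(3,2)) = 9139/4 ≈ 2284.75000.


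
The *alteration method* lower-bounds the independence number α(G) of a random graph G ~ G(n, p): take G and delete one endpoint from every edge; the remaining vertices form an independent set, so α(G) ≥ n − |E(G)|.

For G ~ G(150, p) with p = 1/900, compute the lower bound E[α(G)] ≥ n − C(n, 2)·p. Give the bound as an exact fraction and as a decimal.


E[|E(G)|] = C(150, 2)·p = 11175 · (1/900) = 149/12.
E[α(G)] ≥ n − E[|E(G)|] = 150 − 149/12 = 1651/12.
Numerically: ≈ 137.583.
(This is only a lower bound; the true E[α(G)] may be larger.)

E[α(G)] ≥ 1651/12 ≈ 137.583.


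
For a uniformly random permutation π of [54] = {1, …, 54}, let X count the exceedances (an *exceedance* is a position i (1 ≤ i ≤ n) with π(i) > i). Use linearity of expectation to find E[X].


Write X = Σ_{i=1}^{54} X_i, where X_i = 1_{π(i) > i}.
For each fixed i, π(i) is uniform over {1, …, 54} (marginal of a uniform permutation), so P[π(i) > i] = (n − i)/n. Summing: Σ_{i=1}^{54} (n − i)/n = (0 + 1 + … + 53)/54 = 54(54 − 1)/(2·54) = (54 − 1)/2.
Hence E[X] = Σ_{i=1}^{54} (54 − i)/54 = 53/2 ≈ 26.5000.

E[X] = 53/2 = 26.5000.


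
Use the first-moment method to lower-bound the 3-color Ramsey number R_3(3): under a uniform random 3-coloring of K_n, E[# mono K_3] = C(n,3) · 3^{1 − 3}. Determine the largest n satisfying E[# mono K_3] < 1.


We need C(n, 3) · 3^{1 − 3} < 1, i.e. C(n, 3) < 3^{3 − 1} = 9.
Check values of n near the boundary:
  n = 3: C(3, 3) = 1; 1 < 9? YES
  n = 4: C(4, 3) = 4; 4 < 9? YES
  n = 5: C(5, 3) = 10; 10 < 9? NO
  n = 6: C(6, 3) = 20; 20 < 9? NO
The largest n with C(n, 3) < 9 is n = 4 (where E[X] = 4/9 ≈ 0.4444444). Hence R_3(3) > 4, i.e. R_3(3) ≥ 5.

Largest n = 4; hence R_3(3) > 4.


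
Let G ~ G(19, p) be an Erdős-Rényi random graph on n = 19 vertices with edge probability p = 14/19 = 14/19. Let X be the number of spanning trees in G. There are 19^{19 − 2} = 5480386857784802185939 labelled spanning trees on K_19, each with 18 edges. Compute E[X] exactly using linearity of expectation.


K_19 has 19^{19 − 2} = 5480386857784802185939 labelled spanning trees.
For each such spanning tree H, let X_H = 1 if all 18 edges of H are present in G. Then P[X_H = 1] = p^{18} = (14/19)^{18} = 426878854210636742656/104127350297911241532841.
Summing the indicators: E[X] = Σ_H E[X_H] = 5480386857784802185939 · p^{18} = 5480386857784802185939 · 426878854210636742656/104127350297911241532841 = 426878854210636742656/19.
Numerically: E[X] ≈ 2.24673e+19.

E[X] = 5480386857784802185939 · (14/19)^{18} = 426878854210636742656/19 ≈ 2.24673e+19.


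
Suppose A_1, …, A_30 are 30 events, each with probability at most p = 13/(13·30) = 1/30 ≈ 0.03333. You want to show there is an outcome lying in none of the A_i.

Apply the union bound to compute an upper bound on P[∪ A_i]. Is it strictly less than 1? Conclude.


Union bound: P[∪_{i=1}^{30} A_i] ≤ Σ_i P[A_i] ≤ 30·p = 30·(1/30) = 1.
Numerically: 1 ≈ 1.00000.
Is 1 < 1? NO.
Since the bound 1 is ≥ 1, the union bound is uninformative here; it does NOT by itself certify existence.

30·p = 1 ≈ 1.00000; existence NOT certified by the union bound.


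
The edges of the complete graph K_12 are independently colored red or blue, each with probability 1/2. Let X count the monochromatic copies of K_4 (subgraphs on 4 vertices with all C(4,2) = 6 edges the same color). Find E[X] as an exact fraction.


Let X = Σ_S X_S over the C(12, 4) = 495 subsets S of size 4, where X_S = 1 if the K_4 on S is monochromatic.
For a fixed S, the K_4 on S has C(4, 2) = 6 edges. P[all 6 edges red] = (1/2)^6, and likewise for blue, so P[monochromatic] = 2·(1/2)^6 = 2^{1 − 6} = 1/32.
By linearity: E[X] = C(12, 4) · 2^{1 − 6} = 495 · 1/32 = 495/32.
Numerically: E[X] ≈ 15.468750.

E[X] = C(12,4)·2^(1−C(4,2)) = 495/32 ≈ 15.468750.
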